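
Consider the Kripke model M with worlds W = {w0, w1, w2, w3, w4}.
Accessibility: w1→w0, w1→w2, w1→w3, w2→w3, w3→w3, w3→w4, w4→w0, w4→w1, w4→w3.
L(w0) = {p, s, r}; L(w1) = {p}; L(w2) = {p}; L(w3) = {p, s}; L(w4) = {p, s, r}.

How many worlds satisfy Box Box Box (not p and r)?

Recall that Box ψ holds at a world iff ψ holds at every accessible world, and Dia ψ holds iff ψ holds at some accessible world.
Let φ = Box Box Box (not p and r). Evaluate φ at each world:
  w0 (successors ∅): φ is true.
  w1 (successors {w0, w2, w3}): φ is false.
  w2 (successors {w3}): φ is false.
  w3 (successors {w3, w4}): φ is false.
  w4 (successors {w0, w1, w3}): φ is false.
For instance, at w2:
  At w2: Box Box Box (not p and r) requires Box Box (not p and r) at every successor {w3}.
    Box Box (not p and r) fails at w3, so Box Box Box (not p and r) is false at w2.
      At w3: Box Box (not p and r) requires Box (not p and r) at every successor {w3, w4}.
        Box (not p and r) fails at w3, so Box Box (not p and r) is false at w3.
Satisfying worlds: {w0}

1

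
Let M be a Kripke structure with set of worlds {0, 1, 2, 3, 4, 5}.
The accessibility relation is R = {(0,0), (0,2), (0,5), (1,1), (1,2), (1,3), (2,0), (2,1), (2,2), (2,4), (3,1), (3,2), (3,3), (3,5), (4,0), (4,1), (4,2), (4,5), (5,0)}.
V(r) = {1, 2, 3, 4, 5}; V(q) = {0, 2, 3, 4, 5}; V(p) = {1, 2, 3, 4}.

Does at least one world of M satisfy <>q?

Yes

Let φ = <>q. Evaluate φ at each world:
  0 (successors {0, 2, 5}): φ is true.
  1 (successors {1, 2, 3}): φ is true.
  2 (successors {0, 1, 2, 4}): φ is true.
  3 (successors {1, 2, 3, 5}): φ is true.
  4 (successors {0, 1, 2, 5}): φ is true.
  5 (successors {0}): φ is true.
Detail at 0 (witness):
  At 0: <>q requires q at some successor in {0, 2, 5}.
    q holds at 0, so <>q is true at 0.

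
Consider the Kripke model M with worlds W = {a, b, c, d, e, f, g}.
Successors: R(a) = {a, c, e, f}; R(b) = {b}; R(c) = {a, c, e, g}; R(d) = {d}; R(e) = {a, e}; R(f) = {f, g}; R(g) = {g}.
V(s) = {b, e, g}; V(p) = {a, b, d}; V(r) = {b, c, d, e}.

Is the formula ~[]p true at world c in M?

Yes

Recall that []ψ holds at a world iff ψ holds at every accessible world, and <>ψ holds iff ψ holds at some accessible world.
At c: []p is false, so ~[]p is true.
  At c: []p requires p at every successor {a, c, e, g}.
    p fails at c, so []p is false at c.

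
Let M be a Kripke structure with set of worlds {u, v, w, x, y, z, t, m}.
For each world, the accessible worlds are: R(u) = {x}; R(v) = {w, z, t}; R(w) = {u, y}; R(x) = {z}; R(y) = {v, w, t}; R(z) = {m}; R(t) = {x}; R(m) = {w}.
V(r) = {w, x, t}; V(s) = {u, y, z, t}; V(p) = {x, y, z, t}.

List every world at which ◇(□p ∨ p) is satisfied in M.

u, v, w, x, y, t

Let φ = ◇(□p ∨ p). Evaluate φ at each world:
  u (successors {x}): φ is true.
  v (successors {w, z, t}): φ is true.
  w (successors {u, y}): φ is true.
  x (successors {z}): φ is true.
  y (successors {v, w, t}): φ is true.
  z (successors {m}): φ is false.
  t (successors {x}): φ is true.
  m (successors {w}): φ is false.
For instance, at v:
  At v: ◇(□p ∨ p) requires □p ∨ p at some successor in {w, z, t}.
    □p ∨ p holds at z, so ◇(□p ∨ p) is true at v.
      At z: □p is false, p is true, so □p ∨ p is true.
Satisfying worlds: {u, v, w, x, y, t}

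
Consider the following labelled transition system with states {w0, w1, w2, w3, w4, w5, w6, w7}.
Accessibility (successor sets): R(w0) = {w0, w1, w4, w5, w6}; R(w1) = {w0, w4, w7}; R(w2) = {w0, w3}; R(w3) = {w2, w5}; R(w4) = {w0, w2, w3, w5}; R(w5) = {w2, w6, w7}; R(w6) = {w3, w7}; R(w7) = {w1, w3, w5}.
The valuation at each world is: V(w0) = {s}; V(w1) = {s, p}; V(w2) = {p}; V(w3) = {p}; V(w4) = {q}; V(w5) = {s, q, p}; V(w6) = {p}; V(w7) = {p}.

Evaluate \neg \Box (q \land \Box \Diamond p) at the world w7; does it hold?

Yes

Recall that \Box ψ holds at a world iff ψ holds at every accessible world, and \Diamond ψ holds iff ψ holds at some accessible world.
At w7: \Box (q \land \Box \Diamond p) is false, so \neg \Box (q \land \Box \Diamond p) is true.
  At w7: \Box (q \land \Box \Diamond p) requires q \land \Box \Diamond p at every successor {w1, w3, w5}.
    q \land \Box \Diamond p fails at w1, so \Box (q \land \Box \Diamond p) is false at w7.
      At w1: q is false, \Box \Diamond p is true, so q \land \Box \Diamond p is false.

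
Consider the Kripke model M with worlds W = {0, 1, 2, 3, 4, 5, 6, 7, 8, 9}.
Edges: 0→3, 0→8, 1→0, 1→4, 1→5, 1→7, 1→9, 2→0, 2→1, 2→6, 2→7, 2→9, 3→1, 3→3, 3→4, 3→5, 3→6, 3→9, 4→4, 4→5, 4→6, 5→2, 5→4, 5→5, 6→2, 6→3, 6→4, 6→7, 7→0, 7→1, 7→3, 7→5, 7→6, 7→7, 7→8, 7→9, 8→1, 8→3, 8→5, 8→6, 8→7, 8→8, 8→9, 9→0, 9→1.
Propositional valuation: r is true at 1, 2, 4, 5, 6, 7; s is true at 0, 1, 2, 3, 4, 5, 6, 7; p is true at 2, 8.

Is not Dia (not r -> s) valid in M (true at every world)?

No

Let φ = not Dia (not r -> s). Evaluate φ at each world:
  0 (successors {3, 8}): φ is false.
  1 (successors {0, 4, 5, 7, 9}): φ is false.
  2 (successors {0, 1, 6, 7, 9}): φ is false.
  3 (successors {1, 3, 4, 5, 6, 9}): φ is false.
  4 (successors {4, 5, 6}): φ is false.
  5 (successors {2, 4, 5}): φ is false.
  6 (successors {2, 3, 4, 7}): φ is false.
  7 (successors {0, 1, 3, 5, 6, 7, 8, 9}): φ is false.
  8 (successors {1, 3, 5, 6, 7, 8, 9}): φ is false.
  9 (successors {0, 1}): φ is false.
Detail at 0 (counterexample):
  At 0: Dia (not r -> s) is true, so not Dia (not r -> s) is false.
    At 0: Dia (not r -> s) requires not r -> s at some successor in {3, 8}.
      not r -> s holds at 3, so Dia (not r -> s) is true at 0.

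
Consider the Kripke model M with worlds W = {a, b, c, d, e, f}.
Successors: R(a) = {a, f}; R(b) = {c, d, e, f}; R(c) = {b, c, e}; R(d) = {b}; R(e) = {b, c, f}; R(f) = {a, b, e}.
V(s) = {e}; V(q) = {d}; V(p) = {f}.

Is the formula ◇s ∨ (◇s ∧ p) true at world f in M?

At f: ◇s is true, ◇s ∧ p is true, so ◇s ∨ (◇s ∧ p) is true.
  At f: ◇s requires s at some successor in {a, b, e}.
    s holds at e, so ◇s is true at f.
  At f: ◇s is true, p is true, so ◇s ∧ p is true.
    At f: ◇s requires s at some successor in {a, b, e}.
      s holds at e, so ◇s is true at f.

Yes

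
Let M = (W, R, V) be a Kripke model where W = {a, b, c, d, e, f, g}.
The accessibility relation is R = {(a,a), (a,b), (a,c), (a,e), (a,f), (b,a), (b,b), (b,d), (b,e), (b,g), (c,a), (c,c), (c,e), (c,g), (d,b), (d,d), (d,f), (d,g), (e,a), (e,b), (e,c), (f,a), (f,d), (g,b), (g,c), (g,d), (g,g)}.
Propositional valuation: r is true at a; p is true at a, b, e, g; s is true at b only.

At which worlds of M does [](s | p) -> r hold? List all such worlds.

a, b, c, d, e, f, g

Let φ = [](s | p) -> r. Evaluate φ at each world:
  a (successors {a, b, c, e, f}): φ is true.
  b (successors {a, b, d, e, g}): φ is true.
  c (successors {a, c, e, g}): φ is true.
  d (successors {b, d, f, g}): φ is true.
  e (successors {a, b, c}): φ is true.
  f (successors {a, d}): φ is true.
  g (successors {b, c, d, g}): φ is true.
For instance, at g:
  At g: [](s | p) is false, r is false, so [](s | p) -> r is true.
    At g: [](s | p) requires s | p at every successor {b, c, d, g}.
      s | p fails at c, so [](s | p) is false at g.
Satisfying worlds: {a, b, c, d, e, f, g}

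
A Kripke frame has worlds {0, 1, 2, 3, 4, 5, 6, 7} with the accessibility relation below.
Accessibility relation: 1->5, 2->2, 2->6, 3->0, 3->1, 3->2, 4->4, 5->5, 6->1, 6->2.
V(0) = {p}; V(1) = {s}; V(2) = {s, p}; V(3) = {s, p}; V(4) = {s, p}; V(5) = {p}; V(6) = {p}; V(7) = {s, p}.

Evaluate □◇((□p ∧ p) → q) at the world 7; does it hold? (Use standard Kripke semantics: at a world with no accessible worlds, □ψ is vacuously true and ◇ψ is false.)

At 7: no accessible worlds, so □◇((□p ∧ p) → q) holds vacuously.

Yes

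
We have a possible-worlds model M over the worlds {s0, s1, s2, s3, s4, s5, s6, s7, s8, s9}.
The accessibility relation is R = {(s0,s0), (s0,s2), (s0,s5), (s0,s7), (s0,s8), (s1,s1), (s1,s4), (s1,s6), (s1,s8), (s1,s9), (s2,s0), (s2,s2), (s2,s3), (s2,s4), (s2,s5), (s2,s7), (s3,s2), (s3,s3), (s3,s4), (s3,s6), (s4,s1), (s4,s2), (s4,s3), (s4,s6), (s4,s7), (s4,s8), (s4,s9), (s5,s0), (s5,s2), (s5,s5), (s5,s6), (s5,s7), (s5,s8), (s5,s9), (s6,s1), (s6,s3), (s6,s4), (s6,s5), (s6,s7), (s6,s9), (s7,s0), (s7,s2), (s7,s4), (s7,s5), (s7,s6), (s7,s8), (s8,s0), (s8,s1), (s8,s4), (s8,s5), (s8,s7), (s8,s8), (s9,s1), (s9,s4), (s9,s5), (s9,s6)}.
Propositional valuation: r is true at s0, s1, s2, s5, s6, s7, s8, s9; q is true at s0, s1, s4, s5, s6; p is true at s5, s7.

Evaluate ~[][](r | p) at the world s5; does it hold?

At s5: [][](r | p) is false, so ~[][](r | p) is true.
  At s5: [][](r | p) requires [](r | p) at every successor {s0, s2, s5, s6, s7, s8, s9}.
    [](r | p) fails at s2, so [][](r | p) is false at s5.
      At s2: [](r | p) requires r | p at every successor {s0, s2, s3, s4, s5, s7}.
        r | p fails at s3, so [](r | p) is false at s2.

Yes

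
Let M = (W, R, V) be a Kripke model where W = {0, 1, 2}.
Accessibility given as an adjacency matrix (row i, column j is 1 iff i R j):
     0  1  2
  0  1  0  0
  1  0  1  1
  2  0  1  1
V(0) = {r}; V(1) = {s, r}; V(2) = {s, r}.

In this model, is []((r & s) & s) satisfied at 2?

Yes

At 2: []((r & s) & s) requires (r & s) & s at every successor {1, 2}.
  At 1: (r & s) & s is true.
  At 2: (r & s) & s is true.
So []((r & s) & s) is true at 2.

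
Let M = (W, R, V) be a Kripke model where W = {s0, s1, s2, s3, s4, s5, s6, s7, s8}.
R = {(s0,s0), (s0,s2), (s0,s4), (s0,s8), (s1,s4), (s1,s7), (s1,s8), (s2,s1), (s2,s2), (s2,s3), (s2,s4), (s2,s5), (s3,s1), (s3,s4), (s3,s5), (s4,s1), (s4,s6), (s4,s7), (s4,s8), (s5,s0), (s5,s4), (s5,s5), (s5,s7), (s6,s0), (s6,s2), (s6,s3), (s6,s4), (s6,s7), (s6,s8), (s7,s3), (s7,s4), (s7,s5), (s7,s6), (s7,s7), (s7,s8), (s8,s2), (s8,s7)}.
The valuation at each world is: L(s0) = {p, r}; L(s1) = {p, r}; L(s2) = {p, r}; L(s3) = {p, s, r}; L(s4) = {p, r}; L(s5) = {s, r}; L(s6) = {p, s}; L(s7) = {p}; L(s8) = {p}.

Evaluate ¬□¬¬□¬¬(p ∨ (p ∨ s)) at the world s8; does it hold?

No

Recall that □ψ holds at a world iff ψ holds at every accessible world, and ◇ψ holds iff ψ holds at some accessible world.
At s8: □¬¬□¬¬(p ∨ (p ∨ s)) is true, so ¬□¬¬□¬¬(p ∨ (p ∨ s)) is false.
  At s8: □¬¬□¬¬(p ∨ (p ∨ s)) requires ¬¬□¬¬(p ∨ (p ∨ s)) at every successor {s2, s7}.
      At s2: ¬□¬¬(p ∨ (p ∨ s)) is false, so ¬¬□¬¬(p ∨ (p ∨ s)) is true.
      At s7: ¬□¬¬(p ∨ (p ∨ s)) is false, so ¬¬□¬¬(p ∨ (p ∨ s)) is true.
  So □¬¬□¬¬(p ∨ (p ∨ s)) is true at s8.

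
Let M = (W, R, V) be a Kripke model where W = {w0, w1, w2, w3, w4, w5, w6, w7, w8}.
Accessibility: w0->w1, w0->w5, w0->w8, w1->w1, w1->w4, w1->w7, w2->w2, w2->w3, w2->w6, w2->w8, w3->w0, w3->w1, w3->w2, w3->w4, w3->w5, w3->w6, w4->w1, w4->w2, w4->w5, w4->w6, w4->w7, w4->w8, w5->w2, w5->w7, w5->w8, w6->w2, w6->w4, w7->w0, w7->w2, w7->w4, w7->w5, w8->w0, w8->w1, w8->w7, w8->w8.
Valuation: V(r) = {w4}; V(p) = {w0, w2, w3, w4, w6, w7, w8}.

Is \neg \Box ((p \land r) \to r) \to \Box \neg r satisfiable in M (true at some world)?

Let φ = \neg \Box ((p \land r) \to r) \to \Box \neg r. Evaluate φ at each world:
  w0 (successors {w1, w5, w8}): φ is true.
  w1 (successors {w1, w4, w7}): φ is true.
  w2 (successors {w2, w3, w6, w8}): φ is true.
  w3 (successors {w0, w1, w2, w4, w5, w6}): φ is true.
  w4 (successors {w1, w2, w5, w6, w7, w8}): φ is true.
  w5 (successors {w2, w7, w8}): φ is true.
  w6 (successors {w2, w4}): φ is true.
  w7 (successors {w0, w2, w4, w5}): φ is true.
  w8 (successors {w0, w1, w7, w8}): φ is true.
Detail at w0 (witness):
  At w0: \neg \Box ((p \land r) \to r) is false, \Box \neg r is true, so \neg \Box ((p \land r) \to r) \to \Box \neg r is true.
    At w0: \Box ((p \land r) \to r) is true, so \neg \Box ((p \land r) \to r) is false.
      At w0: \Box ((p \land r) \to r) requires (p \land r) \to r at every successor {w1, w5, w8}.
        At w1: (p \land r) \to r is true.
        At w5: (p \land r) \to r is true.
        At w8: (p \land r) \to r is true.
      So \Box ((p \land r) \to r) is true at w0.
    At w0: \Box \neg r requires \neg r at every successor {w1, w5, w8}.
      At w1: \neg r is true.
      At w5: \neg r is true.
      At w8: \neg r is true.
    So \Box \neg r is true at w0.

Yes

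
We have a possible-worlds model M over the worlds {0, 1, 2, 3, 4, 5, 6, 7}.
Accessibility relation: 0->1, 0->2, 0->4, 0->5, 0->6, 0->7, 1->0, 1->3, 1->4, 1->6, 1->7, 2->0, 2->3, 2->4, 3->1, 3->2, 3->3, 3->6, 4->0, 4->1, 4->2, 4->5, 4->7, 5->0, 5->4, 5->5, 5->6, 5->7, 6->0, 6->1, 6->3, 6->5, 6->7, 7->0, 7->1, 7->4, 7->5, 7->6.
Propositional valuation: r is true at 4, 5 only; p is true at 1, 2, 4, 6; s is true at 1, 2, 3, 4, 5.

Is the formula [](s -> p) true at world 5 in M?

At 5: [](s -> p) requires s -> p at every successor {0, 4, 5, 6, 7}.
  s -> p fails at 5, so [](s -> p) is false at 5.

No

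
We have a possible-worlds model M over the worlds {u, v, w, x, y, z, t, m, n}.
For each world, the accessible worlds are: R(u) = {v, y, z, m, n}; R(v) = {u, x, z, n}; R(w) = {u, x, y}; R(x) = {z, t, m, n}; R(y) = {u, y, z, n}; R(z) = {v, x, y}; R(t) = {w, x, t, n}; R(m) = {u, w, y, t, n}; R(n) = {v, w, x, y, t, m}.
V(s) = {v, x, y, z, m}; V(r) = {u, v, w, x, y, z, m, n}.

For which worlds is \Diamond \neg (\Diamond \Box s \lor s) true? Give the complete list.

u, v, x, y, t, m, n

Let φ = \Diamond \neg (\Diamond \Box s \lor s). Evaluate φ at each world:
  u (successors {v, y, z, m, n}): φ is true.
  v (successors {u, x, z, n}): φ is true.
  w (successors {u, x, y}): φ is false.
  x (successors {z, t, m, n}): φ is true.
  y (successors {u, y, z, n}): φ is true.
  z (successors {v, x, y}): φ is false.
  t (successors {w, x, t, n}): φ is true.
  m (successors {u, w, y, t, n}): φ is true.
  n (successors {v, w, x, y, t, m}): φ is true.
For instance, at n:
  At n: \Diamond \neg (\Diamond \Box s \lor s) requires \neg (\Diamond \Box s \lor s) at some successor in {v, w, x, y, t, m}.
    \neg (\Diamond \Box s \lor s) holds at w, so \Diamond \neg (\Diamond \Box s \lor s) is true at n.
      At w: \Diamond \Box s \lor s is false, so \neg (\Diamond \Box s \lor s) is true.
Satisfying worlds: {u, v, x, y, t, m, n}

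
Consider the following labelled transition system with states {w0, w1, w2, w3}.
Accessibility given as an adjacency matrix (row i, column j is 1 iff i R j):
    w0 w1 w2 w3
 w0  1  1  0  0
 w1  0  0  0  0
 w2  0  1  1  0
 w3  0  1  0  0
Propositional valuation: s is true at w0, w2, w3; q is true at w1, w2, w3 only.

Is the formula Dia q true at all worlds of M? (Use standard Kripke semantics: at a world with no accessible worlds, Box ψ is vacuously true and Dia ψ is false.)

Recall that Dia ψ holds at a world iff ψ holds at some accessible world.
Let φ = Dia q. Evaluate φ at each world:
  w0 (successors {w0, w1}): φ is true.
  w1 (successors ∅): φ is false.
  w2 (successors {w1, w2}): φ is true.
  w3 (successors {w1}): φ is true.
Detail at w1 (counterexample):
  At w1: no accessible worlds, so Dia q is false.

No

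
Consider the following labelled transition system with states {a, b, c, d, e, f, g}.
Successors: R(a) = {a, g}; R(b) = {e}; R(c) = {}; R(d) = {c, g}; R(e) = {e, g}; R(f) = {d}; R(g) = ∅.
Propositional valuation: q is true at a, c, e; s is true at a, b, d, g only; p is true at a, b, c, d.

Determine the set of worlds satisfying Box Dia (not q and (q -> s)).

b, c, f, g

Let φ = Box Dia (not q and (q -> s)). Evaluate φ at each world:
  a (successors {a, g}): φ is false.
  b (successors {e}): φ is true.
  c (successors ∅): φ is true.
  d (successors {c, g}): φ is false.
  e (successors {e, g}): φ is false.
  f (successors {d}): φ is true.
  g (successors ∅): φ is true.
For instance, at e:
  At e: Box Dia (not q and (q -> s)) requires Dia (not q and (q -> s)) at every successor {e, g}.
    Dia (not q and (q -> s)) fails at g, so Box Dia (not q and (q -> s)) is false at e.
      At g: no accessible worlds, so Dia (not q and (q -> s)) is false.
Satisfying worlds: {b, c, f, g}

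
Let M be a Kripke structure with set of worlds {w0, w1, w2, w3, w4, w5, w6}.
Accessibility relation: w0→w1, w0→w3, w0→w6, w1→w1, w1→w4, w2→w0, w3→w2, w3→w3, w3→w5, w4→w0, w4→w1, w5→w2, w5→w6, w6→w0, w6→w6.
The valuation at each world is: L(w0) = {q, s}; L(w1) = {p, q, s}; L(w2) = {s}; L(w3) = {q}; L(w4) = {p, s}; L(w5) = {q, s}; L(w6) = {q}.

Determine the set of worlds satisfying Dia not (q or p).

Let φ = Dia not (q or p). Evaluate φ at each world:
  w0 (successors {w1, w3, w6}): φ is false.
  w1 (successors {w1, w4}): φ is false.
  w2 (successors {w0}): φ is false.
  w3 (successors {w2, w3, w5}): φ is true.
  w4 (successors {w0, w1}): φ is false.
  w5 (successors {w2, w6}): φ is true.
  w6 (successors {w0, w6}): φ is false.
For instance, at w2:
  At w2: Dia not (q or p) requires not (q or p) at some successor in {w0}.
    At w0: not (q or p) is false.
  So Dia not (q or p) is false at w2.
Satisfying worlds: {w3, w5}

w3, w5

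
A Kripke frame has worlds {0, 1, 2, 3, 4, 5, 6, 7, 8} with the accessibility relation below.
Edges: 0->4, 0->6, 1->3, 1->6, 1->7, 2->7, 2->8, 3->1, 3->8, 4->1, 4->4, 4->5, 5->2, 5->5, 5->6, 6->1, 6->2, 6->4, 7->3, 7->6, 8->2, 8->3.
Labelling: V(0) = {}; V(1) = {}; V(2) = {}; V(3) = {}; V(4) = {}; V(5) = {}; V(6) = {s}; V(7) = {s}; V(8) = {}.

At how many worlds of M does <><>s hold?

7

Let φ = <><>s. Evaluate φ at each world:
  0 (successors {4, 6}): φ is false.
  1 (successors {3, 6, 7}): φ is true.
  2 (successors {7, 8}): φ is true.
  3 (successors {1, 8}): φ is true.
  4 (successors {1, 4, 5}): φ is true.
  5 (successors {2, 5, 6}): φ is true.
  6 (successors {1, 2, 4}): φ is true.
  7 (successors {3, 6}): φ is false.
  8 (successors {2, 3}): φ is true.
For instance, at 2:
  At 2: <><>s requires <>s at some successor in {7, 8}.
    <>s holds at 7, so <><>s is true at 2.
      At 7: <>s requires s at some successor in {3, 6}.
        s holds at 6, so <>s is true at 7.
Satisfying worlds: {1, 2, 3, 4, 5, 6, 8}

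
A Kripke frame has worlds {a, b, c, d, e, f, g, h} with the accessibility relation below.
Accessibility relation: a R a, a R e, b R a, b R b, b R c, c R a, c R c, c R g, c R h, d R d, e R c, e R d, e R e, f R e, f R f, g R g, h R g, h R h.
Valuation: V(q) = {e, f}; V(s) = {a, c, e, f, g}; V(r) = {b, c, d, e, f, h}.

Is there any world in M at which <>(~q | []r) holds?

Let φ = <>(~q | []r). Evaluate φ at each world:
  a (successors {a, e}): φ is true.
  b (successors {a, b, c}): φ is true.
  c (successors {a, c, g, h}): φ is true.
  d (successors {d}): φ is true.
  e (successors {c, d, e}): φ is true.
  f (successors {e, f}): φ is true.
  g (successors {g}): φ is true.
  h (successors {g, h}): φ is true.
Detail at a (witness):
  At a: <>(~q | []r) requires ~q | []r at some successor in {a, e}.
    ~q | []r holds at a, so <>(~q | []r) is true at a.
      At a: ~q is true, []r is false, so ~q | []r is true.

Yes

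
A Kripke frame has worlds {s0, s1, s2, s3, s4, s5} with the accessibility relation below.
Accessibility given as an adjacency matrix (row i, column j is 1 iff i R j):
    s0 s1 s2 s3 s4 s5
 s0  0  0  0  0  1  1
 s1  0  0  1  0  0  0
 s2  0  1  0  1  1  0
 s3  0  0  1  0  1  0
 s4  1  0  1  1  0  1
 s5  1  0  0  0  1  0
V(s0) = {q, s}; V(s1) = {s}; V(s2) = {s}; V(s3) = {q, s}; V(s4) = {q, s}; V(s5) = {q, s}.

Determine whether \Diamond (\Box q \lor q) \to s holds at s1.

At s1: \Diamond (\Box q \lor q) is false, s is true, so \Diamond (\Box q \lor q) \to s is true.
  At s1: \Diamond (\Box q \lor q) requires \Box q \lor q at some successor in {s2}.
    At s2: \Box q \lor q is false.
  So \Diamond (\Box q \lor q) is false at s1.

Yes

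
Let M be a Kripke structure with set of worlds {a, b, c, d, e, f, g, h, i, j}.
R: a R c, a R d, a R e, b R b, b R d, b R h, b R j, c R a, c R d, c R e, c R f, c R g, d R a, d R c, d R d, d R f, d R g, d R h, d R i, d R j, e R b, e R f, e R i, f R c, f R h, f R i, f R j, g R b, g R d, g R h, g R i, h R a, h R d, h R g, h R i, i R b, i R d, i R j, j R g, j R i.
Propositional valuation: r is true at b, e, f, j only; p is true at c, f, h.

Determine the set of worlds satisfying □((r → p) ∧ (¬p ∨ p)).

h, j

Let φ = □((r → p) ∧ (¬p ∨ p)). Evaluate φ at each world:
  a (successors {c, d, e}): φ is false.
  b (successors {b, d, h, j}): φ is false.
  c (successors {a, d, e, f, g}): φ is false.
  d (successors {a, c, d, f, g, h, i, j}): φ is false.
  e (successors {b, f, i}): φ is false.
  f (successors {c, h, i, j}): φ is false.
  g (successors {b, d, h, i}): φ is false.
  h (successors {a, d, g, i}): φ is true.
  i (successors {b, d, j}): φ is false.
  j (successors {g, i}): φ is true.
For instance, at e:
  At e: □((r → p) ∧ (¬p ∨ p)) requires (r → p) ∧ (¬p ∨ p) at every successor {b, f, i}.
    (r → p) ∧ (¬p ∨ p) fails at b, so □((r → p) ∧ (¬p ∨ p)) is false at e.
Satisfying worlds: {h, j}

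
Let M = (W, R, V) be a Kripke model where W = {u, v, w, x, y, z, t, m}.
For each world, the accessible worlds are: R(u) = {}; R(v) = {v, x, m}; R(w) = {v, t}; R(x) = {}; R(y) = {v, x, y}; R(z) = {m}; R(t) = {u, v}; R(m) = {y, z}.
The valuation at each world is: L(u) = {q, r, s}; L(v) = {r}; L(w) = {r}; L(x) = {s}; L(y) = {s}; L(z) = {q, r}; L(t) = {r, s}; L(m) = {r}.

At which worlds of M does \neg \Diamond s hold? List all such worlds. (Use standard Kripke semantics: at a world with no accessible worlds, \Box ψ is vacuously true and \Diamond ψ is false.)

u, x, z

Let φ = \neg \Diamond s. Evaluate φ at each world:
  u (successors ∅): φ is true.
  v (successors {v, x, m}): φ is false.
  w (successors {v, t}): φ is false.
  x (successors ∅): φ is true.
  y (successors {v, x, y}): φ is false.
  z (successors {m}): φ is true.
  t (successors {u, v}): φ is false.
  m (successors {y, z}): φ is false.
For instance, at m:
  At m: \Diamond s is true, so \neg \Diamond s is false.
    At m: \Diamond s requires s at some successor in {y, z}.
      s holds at y, so \Diamond s is true at m.
Satisfying worlds: {u, x, z}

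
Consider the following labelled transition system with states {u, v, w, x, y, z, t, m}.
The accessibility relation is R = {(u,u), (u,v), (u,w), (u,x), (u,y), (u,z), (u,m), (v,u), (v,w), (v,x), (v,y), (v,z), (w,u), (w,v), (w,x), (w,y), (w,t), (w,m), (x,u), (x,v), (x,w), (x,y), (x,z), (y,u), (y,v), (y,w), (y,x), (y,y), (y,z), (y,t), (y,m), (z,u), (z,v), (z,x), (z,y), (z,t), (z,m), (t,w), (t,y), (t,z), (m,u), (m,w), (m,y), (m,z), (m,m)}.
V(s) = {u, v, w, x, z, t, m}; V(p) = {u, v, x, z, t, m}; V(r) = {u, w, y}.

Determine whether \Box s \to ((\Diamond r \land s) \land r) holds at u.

Recall that \Box ψ holds at a world iff ψ holds at every accessible world, and \Diamond ψ holds iff ψ holds at some accessible world.
At u: \Box s is false, (\Diamond r \land s) \land r is true, so \Box s \to ((\Diamond r \land s) \land r) is true.
  At u: \Box s requires s at every successor {u, v, w, x, y, z, m}.
    s fails at y, so \Box s is false at u.
  At u: \Diamond r \land s is true, r is true, so (\Diamond r \land s) \land r is true.
    At u: \Diamond r is true, s is true, so \Diamond r \land s is true.
      At u: \Diamond r requires r at some successor in {u, v, w, x, y, z, m}.
        r holds at u, so \Diamond r is true at u.

Yes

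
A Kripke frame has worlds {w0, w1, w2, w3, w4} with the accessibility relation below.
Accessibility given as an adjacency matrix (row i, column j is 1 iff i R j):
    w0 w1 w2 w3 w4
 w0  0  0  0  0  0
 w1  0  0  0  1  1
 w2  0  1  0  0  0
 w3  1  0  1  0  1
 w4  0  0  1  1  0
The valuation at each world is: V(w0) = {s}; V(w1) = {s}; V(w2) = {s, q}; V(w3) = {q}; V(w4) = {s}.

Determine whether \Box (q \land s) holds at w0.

Yes

Recall that \Box ψ holds at a world iff ψ holds at every accessible world, and \Diamond ψ holds iff ψ holds at some accessible world.
At w0: no accessible worlds, so \Box (q \land s) holds vacuously.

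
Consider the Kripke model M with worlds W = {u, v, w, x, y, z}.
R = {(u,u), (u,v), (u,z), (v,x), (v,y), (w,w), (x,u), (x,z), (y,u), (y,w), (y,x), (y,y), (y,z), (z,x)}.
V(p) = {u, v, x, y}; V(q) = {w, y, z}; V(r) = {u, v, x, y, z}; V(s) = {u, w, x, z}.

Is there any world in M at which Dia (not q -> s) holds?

Let φ = Dia (not q -> s). Evaluate φ at each world:
  u (successors {u, v, z}): φ is true.
  v (successors {x, y}): φ is true.
  w (successors {w}): φ is true.
  x (successors {u, z}): φ is true.
  y (successors {u, w, x, y, z}): φ is true.
  z (successors {x}): φ is true.
Detail at u (witness):
  At u: Dia (not q -> s) requires not q -> s at some successor in {u, v, z}.
    not q -> s holds at u, so Dia (not q -> s) is true at u.

Yes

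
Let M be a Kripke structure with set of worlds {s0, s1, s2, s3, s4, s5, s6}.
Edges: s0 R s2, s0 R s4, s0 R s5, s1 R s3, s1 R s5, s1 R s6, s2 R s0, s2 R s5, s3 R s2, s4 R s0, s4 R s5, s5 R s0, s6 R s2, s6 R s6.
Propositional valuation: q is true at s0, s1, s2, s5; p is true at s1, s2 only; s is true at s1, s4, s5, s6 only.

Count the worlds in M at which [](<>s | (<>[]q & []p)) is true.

3

Recall that []ψ holds at a world iff ψ holds at every accessible world, and <>ψ holds iff ψ holds at some accessible world.
Let φ = [](<>s | (<>[]q & []p)). Evaluate φ at each world:
  s0 (successors {s2, s4, s5}): φ is false.
  s1 (successors {s3, s5, s6}): φ is false.
  s2 (successors {s0, s5}): φ is false.
  s3 (successors {s2}): φ is true.
  s4 (successors {s0, s5}): φ is false.
  s5 (successors {s0}): φ is true.
  s6 (successors {s2, s6}): φ is true.
For instance, at s0:
  At s0: [](<>s | (<>[]q & []p)) requires <>s | (<>[]q & []p) at every successor {s2, s4, s5}.
    <>s | (<>[]q & []p) fails at s5, so [](<>s | (<>[]q & []p)) is false at s0.
      At s5: <>s is false, <>[]q & []p is false, so <>s | (<>[]q & []p) is false.
Satisfying worlds: {s3, s5, s6}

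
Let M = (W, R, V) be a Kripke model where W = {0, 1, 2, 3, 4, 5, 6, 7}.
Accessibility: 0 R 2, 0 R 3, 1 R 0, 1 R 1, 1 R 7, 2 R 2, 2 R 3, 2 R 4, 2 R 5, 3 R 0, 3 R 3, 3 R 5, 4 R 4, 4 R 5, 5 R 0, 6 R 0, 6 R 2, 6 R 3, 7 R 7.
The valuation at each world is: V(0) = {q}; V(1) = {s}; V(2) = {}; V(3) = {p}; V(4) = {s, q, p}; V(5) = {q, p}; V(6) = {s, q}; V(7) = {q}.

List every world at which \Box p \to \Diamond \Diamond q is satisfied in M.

Let φ = \Box p \to \Diamond \Diamond q. Evaluate φ at each world:
  0 (successors {2, 3}): φ is true.
  1 (successors {0, 1, 7}): φ is true.
  2 (successors {2, 3, 4, 5}): φ is true.
  3 (successors {0, 3, 5}): φ is true.
  4 (successors {4, 5}): φ is true.
  5 (successors {0}): φ is true.
  6 (successors {0, 2, 3}): φ is true.
  7 (successors {7}): φ is true.
For instance, at 5:
  At 5: \Box p is false, \Diamond \Diamond q is false, so \Box p \to \Diamond \Diamond q is true.
    At 5: \Box p requires p at every successor {0}.
      p fails at 0, so \Box p is false at 5.
    At 5: \Diamond \Diamond q requires \Diamond q at some successor in {0}.
      At 0: \Diamond q is false.
    So \Diamond \Diamond q is false at 5.
Satisfying worlds: {0, 1, 2, 3, 4, 5, 6, 7}

0, 1, 2, 3, 4, 5, 6, 7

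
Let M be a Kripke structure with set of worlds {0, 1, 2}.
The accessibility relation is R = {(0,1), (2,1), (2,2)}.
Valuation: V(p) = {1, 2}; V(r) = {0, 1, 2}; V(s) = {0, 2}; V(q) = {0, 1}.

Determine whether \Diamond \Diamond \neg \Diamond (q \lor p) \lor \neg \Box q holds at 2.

Yes

At 2: \Diamond \Diamond \neg \Diamond (q \lor p) is true, \neg \Box q is true, so \Diamond \Diamond \neg \Diamond (q \lor p) \lor \neg \Box q is true.
  At 2: \Diamond \Diamond \neg \Diamond (q \lor p) requires \Diamond \neg \Diamond (q \lor p) at some successor in {1, 2}.
    \Diamond \neg \Diamond (q \lor p) holds at 2, so \Diamond \Diamond \neg \Diamond (q \lor p) is true at 2.
      At 2: \Diamond \neg \Diamond (q \lor p) requires \neg \Diamond (q \lor p) at some successor in {1, 2}.
        \neg \Diamond (q \lor p) holds at 1, so \Diamond \neg \Diamond (q \lor p) is true at 2.
  At 2: \Box q is false, so \neg \Box q is true.
    At 2: \Box q requires q at every successor {1, 2}.
      q fails at 2, so \Box q is false at 2.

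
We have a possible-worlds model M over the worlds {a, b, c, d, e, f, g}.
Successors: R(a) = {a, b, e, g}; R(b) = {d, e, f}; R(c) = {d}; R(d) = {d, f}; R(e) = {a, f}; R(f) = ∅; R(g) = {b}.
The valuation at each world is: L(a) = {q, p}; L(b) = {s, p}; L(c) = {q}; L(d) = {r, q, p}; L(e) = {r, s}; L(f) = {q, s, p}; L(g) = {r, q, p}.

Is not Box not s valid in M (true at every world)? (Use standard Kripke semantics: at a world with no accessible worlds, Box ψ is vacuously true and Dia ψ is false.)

No

Recall that Box ψ holds at a world iff ψ holds at every accessible world, and Dia ψ holds iff ψ holds at some accessible world.
Let φ = not Box not s. Evaluate φ at each world:
  a (successors {a, b, e, g}): φ is true.
  b (successors {d, e, f}): φ is true.
  c (successors {d}): φ is false.
  d (successors {d, f}): φ is true.
  e (successors {a, f}): φ is true.
  f (successors ∅): φ is false.
  g (successors {b}): φ is true.
Detail at c (counterexample):
  At c: Box not s is true, so not Box not s is false.
    At c: Box not s requires not s at every successor {d}.
      At d: not s is true.
    So Box not s is true at c.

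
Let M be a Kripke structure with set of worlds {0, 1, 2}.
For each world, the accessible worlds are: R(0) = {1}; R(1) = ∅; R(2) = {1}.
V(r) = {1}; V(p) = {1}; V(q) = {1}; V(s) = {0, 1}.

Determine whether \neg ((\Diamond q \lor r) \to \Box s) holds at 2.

At 2: (\Diamond q \lor r) \to \Box s is true, so \neg ((\Diamond q \lor r) \to \Box s) is false.
  At 2: \Diamond q \lor r is true, \Box s is true, so (\Diamond q \lor r) \to \Box s is true.
    At 2: \Diamond q is true, r is false, so \Diamond q \lor r is true.
      At 2: \Diamond q requires q at some successor in {1}.
        q holds at 1, so \Diamond q is true at 2.
    At 2: \Box s requires s at every successor {1}.
      At 1: s is true.
    So \Box s is true at 2.

No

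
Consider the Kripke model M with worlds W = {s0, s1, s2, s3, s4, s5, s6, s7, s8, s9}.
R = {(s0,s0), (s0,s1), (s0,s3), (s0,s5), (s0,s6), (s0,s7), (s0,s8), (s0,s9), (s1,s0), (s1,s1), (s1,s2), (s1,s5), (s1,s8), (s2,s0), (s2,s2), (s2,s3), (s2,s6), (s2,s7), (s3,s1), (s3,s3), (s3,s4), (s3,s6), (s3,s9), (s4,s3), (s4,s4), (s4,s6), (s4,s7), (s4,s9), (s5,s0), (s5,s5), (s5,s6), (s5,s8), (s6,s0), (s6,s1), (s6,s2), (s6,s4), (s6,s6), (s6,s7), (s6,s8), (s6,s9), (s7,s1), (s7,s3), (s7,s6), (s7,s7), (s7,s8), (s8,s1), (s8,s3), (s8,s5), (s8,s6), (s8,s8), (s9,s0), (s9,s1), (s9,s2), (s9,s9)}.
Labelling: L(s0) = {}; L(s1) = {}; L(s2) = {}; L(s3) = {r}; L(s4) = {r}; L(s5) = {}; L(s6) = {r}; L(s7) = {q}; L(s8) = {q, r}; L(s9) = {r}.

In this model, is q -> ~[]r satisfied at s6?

Yes

At s6: q is false, ~[]r is true, so q -> ~[]r is true.
  At s6: []r is false, so ~[]r is true.
    At s6: []r requires r at every successor {s0, s1, s2, s4, s6, s7, s8, s9}.
      r fails at s0, so []r is false at s6.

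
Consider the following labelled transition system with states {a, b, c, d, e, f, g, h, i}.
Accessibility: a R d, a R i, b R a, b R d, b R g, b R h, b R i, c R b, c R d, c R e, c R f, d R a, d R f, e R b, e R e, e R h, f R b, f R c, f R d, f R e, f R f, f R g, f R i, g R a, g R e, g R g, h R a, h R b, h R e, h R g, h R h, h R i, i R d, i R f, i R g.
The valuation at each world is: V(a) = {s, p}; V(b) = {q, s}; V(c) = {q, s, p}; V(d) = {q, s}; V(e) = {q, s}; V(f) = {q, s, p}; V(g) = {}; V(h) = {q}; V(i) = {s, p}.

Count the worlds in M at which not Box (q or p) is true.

5

Let φ = not Box (q or p). Evaluate φ at each world:
  a (successors {d, i}): φ is false.
  b (successors {a, d, g, h, i}): φ is true.
  c (successors {b, d, e, f}): φ is false.
  d (successors {a, f}): φ is false.
  e (successors {b, e, h}): φ is false.
  f (successors {b, c, d, e, f, g, i}): φ is true.
  g (successors {a, e, g}): φ is true.
  h (successors {a, b, e, g, h, i}): φ is true.
  i (successors {d, f, g}): φ is true.
For instance, at g:
  At g: Box (q or p) is false, so not Box (q or p) is true.
    At g: Box (q or p) requires q or p at every successor {a, e, g}.
      q or p fails at g, so Box (q or p) is false at g.
Satisfying worlds: {b, f, g, h, i}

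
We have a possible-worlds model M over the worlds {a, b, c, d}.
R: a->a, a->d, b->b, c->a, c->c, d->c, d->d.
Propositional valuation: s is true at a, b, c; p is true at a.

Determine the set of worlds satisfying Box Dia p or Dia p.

a, c

Let φ = Box Dia p or Dia p. Evaluate φ at each world:
  a (successors {a, d}): φ is true.
  b (successors {b}): φ is false.
  c (successors {a, c}): φ is true.
  d (successors {c, d}): φ is false.
For instance, at c:
  At c: Box Dia p is true, Dia p is true, so Box Dia p or Dia p is true.
    At c: Box Dia p requires Dia p at every successor {a, c}.
      At a: Dia p is true.
      At c: Dia p is true.
    So Box Dia p is true at c.
    At c: Dia p requires p at some successor in {a, c}.
      p holds at a, so Dia p is true at c.
Satisfying worlds: {a, c}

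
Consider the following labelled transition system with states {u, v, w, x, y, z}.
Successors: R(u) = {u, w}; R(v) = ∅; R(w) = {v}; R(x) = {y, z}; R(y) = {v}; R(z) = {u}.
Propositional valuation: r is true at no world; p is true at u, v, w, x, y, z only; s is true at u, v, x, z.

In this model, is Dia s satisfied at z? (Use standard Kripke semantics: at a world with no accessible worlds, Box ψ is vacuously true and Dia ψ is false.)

Yes

Recall that Dia ψ holds at a world iff ψ holds at some accessible world.
At z: Dia s requires s at some successor in {u}.
  s holds at u, so Dia s is true at z.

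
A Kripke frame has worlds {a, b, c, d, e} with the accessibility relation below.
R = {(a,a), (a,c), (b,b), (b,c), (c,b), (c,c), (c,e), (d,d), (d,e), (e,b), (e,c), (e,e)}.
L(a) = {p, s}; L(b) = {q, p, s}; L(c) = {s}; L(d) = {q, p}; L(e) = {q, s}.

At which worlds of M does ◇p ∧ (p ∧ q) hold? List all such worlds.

b, d

Let φ = ◇p ∧ (p ∧ q). Evaluate φ at each world:
  a (successors {a, c}): φ is false.
  b (successors {b, c}): φ is true.
  c (successors {b, c, e}): φ is false.
  d (successors {d, e}): φ is true.
  e (successors {b, c, e}): φ is false.
For instance, at d:
  At d: ◇p is true, p ∧ q is true, so ◇p ∧ (p ∧ q) is true.
    At d: ◇p requires p at some successor in {d, e}.
      p holds at d, so ◇p is true at d.
Satisfying worlds: {b, d}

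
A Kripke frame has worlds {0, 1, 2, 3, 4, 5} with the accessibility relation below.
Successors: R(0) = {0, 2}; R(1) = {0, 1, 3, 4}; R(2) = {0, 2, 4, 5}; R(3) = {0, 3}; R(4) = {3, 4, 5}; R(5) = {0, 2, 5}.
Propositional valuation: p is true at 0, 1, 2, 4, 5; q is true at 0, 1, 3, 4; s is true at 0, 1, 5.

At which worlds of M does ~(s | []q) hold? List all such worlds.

Recall that []ψ holds at a world iff ψ holds at every accessible world, and <>ψ holds iff ψ holds at some accessible world.
Let φ = ~(s | []q). Evaluate φ at each world:
  0 (successors {0, 2}): φ is false.
  1 (successors {0, 1, 3, 4}): φ is false.
  2 (successors {0, 2, 4, 5}): φ is true.
  3 (successors {0, 3}): φ is false.
  4 (successors {3, 4, 5}): φ is true.
  5 (successors {0, 2, 5}): φ is false.
For instance, at 5:
  At 5: s | []q is true, so ~(s | []q) is false.
    At 5: s is true, []q is false, so s | []q is true.
      At 5: []q requires q at every successor {0, 2, 5}.
        q fails at 2, so []q is false at 5.
Satisfying worlds: {2, 4}

2, 4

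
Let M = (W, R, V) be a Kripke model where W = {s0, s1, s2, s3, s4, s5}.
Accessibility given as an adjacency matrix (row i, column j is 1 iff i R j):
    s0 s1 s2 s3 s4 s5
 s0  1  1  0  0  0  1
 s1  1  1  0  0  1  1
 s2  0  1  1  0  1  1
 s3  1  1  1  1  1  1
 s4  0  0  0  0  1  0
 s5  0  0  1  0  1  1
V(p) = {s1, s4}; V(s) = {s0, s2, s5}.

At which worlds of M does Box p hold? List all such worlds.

s4

Let φ = Box p. Evaluate φ at each world:
  s0 (successors {s0, s1, s5}): φ is false.
  s1 (successors {s0, s1, s4, s5}): φ is false.
  s2 (successors {s1, s2, s4, s5}): φ is false.
  s3 (successors {s0, s1, s2, s3, s4, s5}): φ is false.
  s4 (successors {s4}): φ is true.
  s5 (successors {s2, s4, s5}): φ is false.
For instance, at s1:
  At s1: Box p requires p at every successor {s0, s1, s4, s5}.
    p fails at s0, so Box p is false at s1.
Satisfying worlds: {s4}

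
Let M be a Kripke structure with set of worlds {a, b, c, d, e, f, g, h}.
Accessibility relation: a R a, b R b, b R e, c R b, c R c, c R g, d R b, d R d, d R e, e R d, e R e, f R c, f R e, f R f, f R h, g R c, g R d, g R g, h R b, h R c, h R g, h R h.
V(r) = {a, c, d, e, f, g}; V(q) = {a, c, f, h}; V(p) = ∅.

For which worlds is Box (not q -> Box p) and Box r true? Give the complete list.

a

Let φ = Box (not q -> Box p) and Box r. Evaluate φ at each world:
  a (successors {a}): φ is true.
  b (successors {b, e}): φ is false.
  c (successors {b, c, g}): φ is false.
  d (successors {b, d, e}): φ is false.
  e (successors {d, e}): φ is false.
  f (successors {c, e, f, h}): φ is false.
  g (successors {c, d, g}): φ is false.
  h (successors {b, c, g, h}): φ is false.
For instance, at d:
  At d: Box (not q -> Box p) is false, Box r is false, so Box (not q -> Box p) and Box r is false.
    At d: Box (not q -> Box p) requires not q -> Box p at every successor {b, d, e}.
      not q -> Box p fails at b, so Box (not q -> Box p) is false at d.
    At d: Box r requires r at every successor {b, d, e}.
      r fails at b, so Box r is false at d.
Satisfying worlds: {a}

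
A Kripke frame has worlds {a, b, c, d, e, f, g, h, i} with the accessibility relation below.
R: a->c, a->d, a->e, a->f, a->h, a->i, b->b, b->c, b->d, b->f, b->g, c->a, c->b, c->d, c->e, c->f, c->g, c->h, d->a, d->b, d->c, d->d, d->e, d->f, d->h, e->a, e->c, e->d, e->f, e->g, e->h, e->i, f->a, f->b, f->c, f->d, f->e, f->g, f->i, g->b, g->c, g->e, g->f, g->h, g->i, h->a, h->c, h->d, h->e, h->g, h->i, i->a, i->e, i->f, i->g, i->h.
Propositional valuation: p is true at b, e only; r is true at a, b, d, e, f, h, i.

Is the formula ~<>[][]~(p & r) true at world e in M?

Yes

At e: <>[][]~(p & r) is false, so ~<>[][]~(p & r) is true.
  At e: <>[][]~(p & r) requires [][]~(p & r) at some successor in {a, c, d, f, g, h, i}.
    At a: [][]~(p & r) is false.
    At c: [][]~(p & r) is false.
    At d: [][]~(p & r) is false.
    At f: [][]~(p & r) is false.
    At g: [][]~(p & r) is false.
    At h: [][]~(p & r) is false.
    At i: [][]~(p & r) is false.
  So <>[][]~(p & r) is false at e.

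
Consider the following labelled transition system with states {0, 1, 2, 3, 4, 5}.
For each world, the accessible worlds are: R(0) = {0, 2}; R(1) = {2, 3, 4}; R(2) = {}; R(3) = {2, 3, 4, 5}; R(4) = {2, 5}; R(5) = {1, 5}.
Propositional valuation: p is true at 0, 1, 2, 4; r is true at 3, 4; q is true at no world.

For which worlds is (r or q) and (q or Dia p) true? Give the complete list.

3, 4

Let φ = (r or q) and (q or Dia p). Evaluate φ at each world:
  0 (successors {0, 2}): φ is false.
  1 (successors {2, 3, 4}): φ is false.
  2 (successors ∅): φ is false.
  3 (successors {2, 3, 4, 5}): φ is true.
  4 (successors {2, 5}): φ is true.
  5 (successors {1, 5}): φ is false.
For instance, at 3:
  At 3: r or q is true, q or Dia p is true, so (r or q) and (q or Dia p) is true.
    At 3: q is false, Dia p is true, so q or Dia p is true.
      At 3: Dia p requires p at some successor in {2, 3, 4, 5}.
        p holds at 2, so Dia p is true at 3.
Satisfying worlds: {3, 4}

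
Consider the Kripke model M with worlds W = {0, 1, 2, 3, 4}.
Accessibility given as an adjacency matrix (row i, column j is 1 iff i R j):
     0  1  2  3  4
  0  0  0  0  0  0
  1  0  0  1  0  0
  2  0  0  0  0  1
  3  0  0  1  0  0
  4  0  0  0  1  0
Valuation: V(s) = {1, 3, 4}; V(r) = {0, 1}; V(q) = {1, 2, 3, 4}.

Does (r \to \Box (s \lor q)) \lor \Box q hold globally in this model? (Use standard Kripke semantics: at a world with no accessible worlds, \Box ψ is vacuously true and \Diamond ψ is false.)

Let φ = (r \to \Box (s \lor q)) \lor \Box q. Evaluate φ at each world:
  0 (successors ∅): φ is true.
  1 (successors {2}): φ is true.
  2 (successors {4}): φ is true.
  3 (successors {2}): φ is true.
  4 (successors {3}): φ is true.
For instance, at 3:
  At 3: r \to \Box (s \lor q) is true, \Box q is true, so (r \to \Box (s \lor q)) \lor \Box q is true.
    At 3: r is false, \Box (s \lor q) is true, so r \to \Box (s \lor q) is true.
      At 3: \Box (s \lor q) requires s \lor q at every successor {2}.
        At 2: s \lor q is true.
      So \Box (s \lor q) is true at 3.
    At 3: \Box q requires q at every successor {2}.
      At 2: q is true.
    So \Box q is true at 3.

Yes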